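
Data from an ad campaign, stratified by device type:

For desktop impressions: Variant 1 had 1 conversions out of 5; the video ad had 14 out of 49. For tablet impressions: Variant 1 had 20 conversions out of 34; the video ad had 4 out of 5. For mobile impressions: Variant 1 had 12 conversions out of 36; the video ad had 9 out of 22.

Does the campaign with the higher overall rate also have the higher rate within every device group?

No

Desktop: Variant 1 1/5 = 20.0%, the video ad 14/49 = 28.6% → the video ad
Tablet: Variant 1 20/34 = 58.8%, the video ad 4/5 = 80.0% → the video ad
Mobile: Variant 1 12/36 = 33.3%, the video ad 9/22 = 40.9% → the video ad
Overall: Variant 1 33/75 = 44.0%, the video ad 27/76 = 35.5% → Variant 1
The video ad wins each device group but Variant 1 wins overall — the comparison reverses. The video ad's impressions skew toward desktop, which has a lower base rate.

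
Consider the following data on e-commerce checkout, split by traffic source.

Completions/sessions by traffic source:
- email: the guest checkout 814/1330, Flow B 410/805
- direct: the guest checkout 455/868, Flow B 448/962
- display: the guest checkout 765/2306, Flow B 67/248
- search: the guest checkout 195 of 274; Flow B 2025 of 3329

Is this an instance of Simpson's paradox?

Yes

Email: the guest checkout 814/1330 = 61.2%, Flow B 410/805 = 50.9% → the guest checkout
Direct: the guest checkout 455/868 = 52.4%, Flow B 448/962 = 46.6% → the guest checkout
Display: the guest checkout 765/2306 = 33.2%, Flow B 67/248 = 27.0% → the guest checkout
Search: the guest checkout 195/274 = 71.2%, Flow B 2025/3329 = 60.8% → the guest checkout
Overall: the guest checkout 2229/4778 = 46.7%, Flow B 2950/5344 = 55.2% → Flow B
The guest checkout wins each traffic group but Flow B wins overall — the comparison reverses. The guest checkout's sessions skew toward display, which has a lower base rate.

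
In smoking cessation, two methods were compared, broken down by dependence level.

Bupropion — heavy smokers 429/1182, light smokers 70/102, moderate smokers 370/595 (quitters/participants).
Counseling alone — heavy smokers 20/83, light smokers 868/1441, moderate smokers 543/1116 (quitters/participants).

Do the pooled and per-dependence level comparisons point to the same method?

No

Heavy smokers: bupropion 429/1182 = 36.3%, counseling alone 20/83 = 24.1% → bupropion
Light smokers: bupropion 70/102 = 68.6%, counseling alone 868/1441 = 60.2% → bupropion
Moderate smokers: bupropion 370/595 = 62.2%, counseling alone 543/1116 = 48.7% → bupropion
Overall: bupropion 869/1879 = 46.2%, counseling alone 1431/2640 = 54.2% → counseling alone
Bupropion wins each dependence group but counseling alone wins overall — the comparison reverses. Bupropion's participants skew toward heavy smokers, which has a lower base rate.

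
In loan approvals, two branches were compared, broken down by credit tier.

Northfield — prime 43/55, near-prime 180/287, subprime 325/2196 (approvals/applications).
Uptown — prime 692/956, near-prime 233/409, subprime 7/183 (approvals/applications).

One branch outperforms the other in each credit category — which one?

Northfield

Prime: Northfield 43/55 = 78.2%, Uptown 692/956 = 72.4% → Northfield
Near-prime: Northfield 180/287 = 62.7%, Uptown 233/409 = 57.0% → Northfield
Subprime: Northfield 325/2196 = 14.8%, Uptown 7/183 = 3.8% → Northfield
Northfield has the higher rate in all 3 groups.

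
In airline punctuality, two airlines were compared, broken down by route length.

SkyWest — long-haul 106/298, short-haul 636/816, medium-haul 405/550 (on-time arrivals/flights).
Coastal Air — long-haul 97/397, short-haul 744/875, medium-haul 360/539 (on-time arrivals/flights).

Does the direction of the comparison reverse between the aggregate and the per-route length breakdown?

No

Long-haul: SkyWest 106/298 = 35.6%, Coastal Air 97/397 = 24.4% → SkyWest
Short-haul: SkyWest 636/816 = 77.9%, Coastal Air 744/875 = 85.0% → Coastal Air
Medium-haul: SkyWest 405/550 = 73.6%, Coastal Air 360/539 = 66.8% → SkyWest
Overall: SkyWest 1147/1664 = 68.9%, Coastal Air 1201/1811 = 66.3% → SkyWest
Neither sweeps: SkyWest wins 2 of 3 groups, Coastal Air wins 1. SkyWest wins overall but not every group — no Simpson reversal.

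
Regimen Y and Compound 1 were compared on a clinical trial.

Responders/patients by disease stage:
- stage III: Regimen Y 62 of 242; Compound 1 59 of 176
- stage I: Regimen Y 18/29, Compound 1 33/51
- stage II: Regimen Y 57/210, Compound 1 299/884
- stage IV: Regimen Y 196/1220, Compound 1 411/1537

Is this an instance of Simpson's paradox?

Stage III: Regimen Y 62/242 = 25.6%, Compound 1 59/176 = 33.5% → Compound 1
Stage I: Regimen Y 18/29 = 62.1%, Compound 1 33/51 = 64.7% → Compound 1
Stage II: Regimen Y 57/210 = 27.1%, Compound 1 299/884 = 33.8% → Compound 1
Stage IV: Regimen Y 196/1220 = 16.1%, Compound 1 411/1537 = 26.7% → Compound 1
Overall: Regimen Y 333/1701 = 19.6%, Compound 1 802/2648 = 30.3% → Compound 1
Compound 1 wins overall and in every disease group — no reversal.

No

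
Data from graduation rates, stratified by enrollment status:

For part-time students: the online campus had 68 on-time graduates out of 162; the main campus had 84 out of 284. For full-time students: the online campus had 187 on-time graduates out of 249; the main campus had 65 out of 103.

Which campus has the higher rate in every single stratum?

the online campus

Part-time: the online campus 68/162 = 42.0%, the main campus 84/284 = 29.6% → the online campus
Full-time: the online campus 187/249 = 75.1%, the main campus 65/103 = 63.1% → the online campus
The online campus has the higher rate in both groups.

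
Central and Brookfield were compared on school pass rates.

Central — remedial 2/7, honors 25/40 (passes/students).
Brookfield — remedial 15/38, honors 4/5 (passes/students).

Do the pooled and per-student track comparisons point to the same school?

Remedial: Central 2/7 = 28.6%, Brookfield 15/38 = 39.5% → Brookfield
Honors: Central 25/40 = 62.5%, Brookfield 4/5 = 80.0% → Brookfield
Overall: Central 27/47 = 57.4%, Brookfield 19/43 = 44.2% → Central
Brookfield wins each student group but Central wins overall — the comparison reverses. Brookfield's students skew toward remedial, which has a lower base rate.

No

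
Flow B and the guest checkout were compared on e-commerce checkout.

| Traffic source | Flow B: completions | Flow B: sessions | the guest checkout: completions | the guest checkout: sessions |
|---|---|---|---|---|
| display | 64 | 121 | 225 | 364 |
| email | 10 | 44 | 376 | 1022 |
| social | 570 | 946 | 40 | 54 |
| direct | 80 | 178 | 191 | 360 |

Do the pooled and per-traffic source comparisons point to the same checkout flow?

No

Display: Flow B 64/121 = 52.9%, the guest checkout 225/364 = 61.8% → the guest checkout
Email: Flow B 10/44 = 22.7%, the guest checkout 376/1022 = 36.8% → the guest checkout
Social: Flow B 570/946 = 60.3%, the guest checkout 40/54 = 74.1% → the guest checkout
Direct: Flow B 80/178 = 44.9%, the guest checkout 191/360 = 53.1% → the guest checkout
Overall: Flow B 724/1289 = 56.2%, the guest checkout 832/1800 = 46.2% → Flow B
The guest checkout wins each traffic group but Flow B wins overall — the comparison reverses. The guest checkout's sessions skew toward email, which has a lower base rate.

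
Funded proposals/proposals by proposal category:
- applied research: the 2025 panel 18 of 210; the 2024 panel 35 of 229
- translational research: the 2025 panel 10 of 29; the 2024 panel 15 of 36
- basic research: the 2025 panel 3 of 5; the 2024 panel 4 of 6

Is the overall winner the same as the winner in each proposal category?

Applied research: the 2025 panel 18/210 = 8.6%, the 2024 panel 35/229 = 15.3% → the 2024 panel
Translational research: the 2025 panel 10/29 = 34.5%, the 2024 panel 15/36 = 41.7% → the 2024 panel
Basic research: the 2025 panel 3/5 = 60.0%, the 2024 panel 4/6 = 66.7% → the 2024 panel
Overall: the 2025 panel 31/244 = 12.7%, the 2024 panel 54/271 = 19.9% → the 2024 panel
The 2024 panel wins overall and in every proposal group — no reversal.

Yes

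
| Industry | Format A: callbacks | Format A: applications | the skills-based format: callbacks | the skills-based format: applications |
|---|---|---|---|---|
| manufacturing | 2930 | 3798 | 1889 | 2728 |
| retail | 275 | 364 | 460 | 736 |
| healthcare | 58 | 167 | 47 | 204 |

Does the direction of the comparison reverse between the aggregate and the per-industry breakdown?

Manufacturing: Format A 2930/3798 = 77.1%, the skills-based format 1889/2728 = 69.2% → Format A
Retail: Format A 275/364 = 75.5%, the skills-based format 460/736 = 62.5% → Format A
Healthcare: Format A 58/167 = 34.7%, the skills-based format 47/204 = 23.0% → Format A
Overall: Format A 3263/4329 = 75.4%, the skills-based format 2396/3668 = 65.3% → Format A
Format A wins overall and in every industry group — no reversal.

No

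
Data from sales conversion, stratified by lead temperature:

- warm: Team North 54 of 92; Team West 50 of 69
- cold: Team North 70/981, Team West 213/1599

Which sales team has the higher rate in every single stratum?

Warm: Team North 54/92 = 58.7%, Team West 50/69 = 72.5% → Team West
Cold: Team North 70/981 = 7.1%, Team West 213/1599 = 13.3% → Team West
Team West has the higher rate in both groups.

Team West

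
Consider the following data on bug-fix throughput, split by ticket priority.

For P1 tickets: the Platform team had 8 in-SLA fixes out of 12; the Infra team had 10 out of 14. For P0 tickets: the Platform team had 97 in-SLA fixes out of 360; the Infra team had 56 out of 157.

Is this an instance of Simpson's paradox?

No

P1: the Platform team 8/12 = 66.7%, the Infra team 10/14 = 71.4% → the Infra team
P0: the Platform team 97/360 = 26.9%, the Infra team 56/157 = 35.7% → the Infra team
Overall: the Platform team 105/372 = 28.2%, the Infra team 66/171 = 38.6% → the Infra team
The Infra team wins overall and in every ticket group — no reversal.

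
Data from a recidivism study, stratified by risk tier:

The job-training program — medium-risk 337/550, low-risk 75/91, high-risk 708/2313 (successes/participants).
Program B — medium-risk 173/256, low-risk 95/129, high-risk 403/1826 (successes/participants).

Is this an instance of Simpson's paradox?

No

Medium-risk: the job-training program 337/550 = 61.3%, Program B 173/256 = 67.6% → Program B
Low-risk: the job-training program 75/91 = 82.4%, Program B 95/129 = 73.6% → the job-training program
High-risk: the job-training program 708/2313 = 30.6%, Program B 403/1826 = 22.1% → the job-training program
Overall: the job-training program 1120/2954 = 37.9%, Program B 671/2211 = 30.3% → the job-training program
Neither sweeps: the job-training program wins 2 of 3 groups, Program B wins 1. The job-training program wins overall but not every group — no Simpson reversal.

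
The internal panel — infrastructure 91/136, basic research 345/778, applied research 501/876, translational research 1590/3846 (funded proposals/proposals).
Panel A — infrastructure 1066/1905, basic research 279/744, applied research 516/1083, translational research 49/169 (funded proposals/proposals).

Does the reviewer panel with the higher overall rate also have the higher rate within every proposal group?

Infrastructure: the internal panel 91/136 = 66.9%, Panel A 1066/1905 = 56.0% → the internal panel
Basic research: the internal panel 345/778 = 44.3%, Panel A 279/744 = 37.5% → the internal panel
Applied research: the internal panel 501/876 = 57.2%, Panel A 516/1083 = 47.6% → the internal panel
Translational research: the internal panel 1590/3846 = 41.3%, Panel A 49/169 = 29.0% → the internal panel
Overall: the internal panel 2527/5636 = 44.8%, Panel A 1910/3901 = 49.0% → Panel A
The internal panel wins each proposal group but Panel A wins overall — the comparison reverses. The internal panel's proposals skew toward translational research, which has a lower base rate.

No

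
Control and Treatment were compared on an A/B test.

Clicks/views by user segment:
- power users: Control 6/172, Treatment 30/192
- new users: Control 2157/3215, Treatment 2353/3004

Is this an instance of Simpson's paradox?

No

Power users: Control 6/172 = 3.5%, Treatment 30/192 = 15.6% → Treatment
New users: Control 2157/3215 = 67.1%, Treatment 2353/3004 = 78.3% → Treatment
Overall: Control 2163/3387 = 63.9%, Treatment 2383/3196 = 74.6% → Treatment
Treatment wins overall and in every user group — no reversal.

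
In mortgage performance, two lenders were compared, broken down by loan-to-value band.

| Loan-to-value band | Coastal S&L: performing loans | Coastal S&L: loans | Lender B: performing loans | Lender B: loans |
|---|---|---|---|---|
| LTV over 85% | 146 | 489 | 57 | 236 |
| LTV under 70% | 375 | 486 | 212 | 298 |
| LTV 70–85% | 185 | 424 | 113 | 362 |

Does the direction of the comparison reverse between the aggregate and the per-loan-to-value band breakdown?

No

LTV over 85%: Coastal S&L 146/489 = 29.9%, Lender B 57/236 = 24.2% → Coastal S&L
LTV under 70%: Coastal S&L 375/486 = 77.2%, Lender B 212/298 = 71.1% → Coastal S&L
LTV 70–85%: Coastal S&L 185/424 = 43.6%, Lender B 113/362 = 31.2% → Coastal S&L
Overall: Coastal S&L 706/1399 = 50.5%, Lender B 382/896 = 42.6% → Coastal S&L
Coastal S&L wins overall and in every loan-to-value group — no reversal.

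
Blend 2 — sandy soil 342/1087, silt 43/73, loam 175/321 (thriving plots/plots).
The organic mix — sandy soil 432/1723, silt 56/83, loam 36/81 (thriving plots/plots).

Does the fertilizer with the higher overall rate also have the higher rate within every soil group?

No

Sandy soil: Blend 2 342/1087 = 31.5%, the organic mix 432/1723 = 25.1% → Blend 2
Silt: Blend 2 43/73 = 58.9%, the organic mix 56/83 = 67.5% → the organic mix
Loam: Blend 2 175/321 = 54.5%, the organic mix 36/81 = 44.4% → Blend 2
Overall: Blend 2 560/1481 = 37.8%, the organic mix 524/1887 = 27.8% → Blend 2
Neither sweeps: Blend 2 wins 2 of 3 groups, the organic mix wins 1. Blend 2 wins overall but not every group — no Simpson reversal.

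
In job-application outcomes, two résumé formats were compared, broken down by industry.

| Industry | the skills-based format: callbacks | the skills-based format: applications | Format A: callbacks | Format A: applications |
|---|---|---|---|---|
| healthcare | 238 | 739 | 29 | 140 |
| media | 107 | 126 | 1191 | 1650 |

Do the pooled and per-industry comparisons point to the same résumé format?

Healthcare: the skills-based format 238/739 = 32.2%, Format A 29/140 = 20.7% → the skills-based format
Media: the skills-based format 107/126 = 84.9%, Format A 1191/1650 = 72.2% → the skills-based format
Overall: the skills-based format 345/865 = 39.9%, Format A 1220/1790 = 68.2% → Format A
The skills-based format wins each industry group but Format A wins overall — the comparison reverses. The skills-based format's applications skew toward healthcare, which has a lower base rate.

No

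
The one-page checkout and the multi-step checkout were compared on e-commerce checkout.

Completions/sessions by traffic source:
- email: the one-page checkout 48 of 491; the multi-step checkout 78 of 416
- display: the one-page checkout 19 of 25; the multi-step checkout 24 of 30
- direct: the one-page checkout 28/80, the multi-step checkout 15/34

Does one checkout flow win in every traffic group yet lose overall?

Email: the one-page checkout 48/491 = 9.8%, the multi-step checkout 78/416 = 18.8% → the multi-step checkout
Display: the one-page checkout 19/25 = 76.0%, the multi-step checkout 24/30 = 80.0% → the multi-step checkout
Direct: the one-page checkout 28/80 = 35.0%, the multi-step checkout 15/34 = 44.1% → the multi-step checkout
Overall: the one-page checkout 95/596 = 15.9%, the multi-step checkout 117/480 = 24.4% → the multi-step checkout
The multi-step checkout wins overall and in every traffic group — no reversal.

No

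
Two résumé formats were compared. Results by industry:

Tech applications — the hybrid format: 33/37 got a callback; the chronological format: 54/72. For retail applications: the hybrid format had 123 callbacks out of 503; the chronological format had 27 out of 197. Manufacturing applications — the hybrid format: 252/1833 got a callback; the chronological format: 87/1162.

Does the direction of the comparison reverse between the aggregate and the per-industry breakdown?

No

Tech: the hybrid format 33/37 = 89.2%, the chronological format 54/72 = 75.0% → the hybrid format
Retail: the hybrid format 123/503 = 24.5%, the chronological format 27/197 = 13.7% → the hybrid format
Manufacturing: the hybrid format 252/1833 = 13.7%, the chronological format 87/1162 = 7.5% → the hybrid format
Overall: the hybrid format 408/2373 = 17.2%, the chronological format 168/1431 = 11.7% → the hybrid format
The hybrid format wins overall and in every industry group — no reversal.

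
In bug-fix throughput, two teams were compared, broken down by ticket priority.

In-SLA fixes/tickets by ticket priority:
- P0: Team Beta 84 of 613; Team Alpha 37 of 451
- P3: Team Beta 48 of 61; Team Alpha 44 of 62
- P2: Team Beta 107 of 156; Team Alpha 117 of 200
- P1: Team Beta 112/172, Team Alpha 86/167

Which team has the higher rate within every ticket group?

Team Beta

P0: Team Beta 84/613 = 13.7%, Team Alpha 37/451 = 8.2% → Team Beta
P3: Team Beta 48/61 = 78.7%, Team Alpha 44/62 = 71.0% → Team Beta
P2: Team Beta 107/156 = 68.6%, Team Alpha 117/200 = 58.5% → Team Beta
P1: Team Beta 112/172 = 65.1%, Team Alpha 86/167 = 51.5% → Team Beta
Team Beta has the higher rate in all 4 groups.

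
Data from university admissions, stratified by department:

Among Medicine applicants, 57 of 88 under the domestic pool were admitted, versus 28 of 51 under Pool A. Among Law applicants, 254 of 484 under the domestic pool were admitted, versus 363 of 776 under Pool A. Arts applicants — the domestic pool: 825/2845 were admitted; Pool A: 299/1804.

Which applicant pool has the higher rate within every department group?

Medicine: the domestic pool 57/88 = 64.8%, Pool A 28/51 = 54.9% → the domestic pool
Law: the domestic pool 254/484 = 52.5%, Pool A 363/776 = 46.8% → the domestic pool
Arts: the domestic pool 825/2845 = 29.0%, Pool A 299/1804 = 16.6% → the domestic pool
The domestic pool has the higher rate in all 3 groups.

the domestic pool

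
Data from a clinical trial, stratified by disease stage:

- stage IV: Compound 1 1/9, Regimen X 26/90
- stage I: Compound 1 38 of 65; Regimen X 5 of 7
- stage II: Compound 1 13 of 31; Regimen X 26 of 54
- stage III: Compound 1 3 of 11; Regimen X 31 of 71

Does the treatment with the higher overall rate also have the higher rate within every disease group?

No

Stage IV: Compound 1 1/9 = 11.1%, Regimen X 26/90 = 28.9% → Regimen X
Stage I: Compound 1 38/65 = 58.5%, Regimen X 5/7 = 71.4% → Regimen X
Stage II: Compound 1 13/31 = 41.9%, Regimen X 26/54 = 48.1% → Regimen X
Stage III: Compound 1 3/11 = 27.3%, Regimen X 31/71 = 43.7% → Regimen X
Overall: Compound 1 55/116 = 47.4%, Regimen X 88/222 = 39.6% → Compound 1
Regimen X wins each disease group but Compound 1 wins overall — the comparison reverses. Regimen X's patients skew toward stage IV, which has a lower base rate.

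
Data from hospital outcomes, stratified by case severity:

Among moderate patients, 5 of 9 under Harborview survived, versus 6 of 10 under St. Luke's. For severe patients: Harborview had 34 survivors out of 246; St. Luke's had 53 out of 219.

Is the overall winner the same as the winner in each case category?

Moderate: Harborview 5/9 = 55.6%, St. Luke's 6/10 = 60.0% → St. Luke's
Severe: Harborview 34/246 = 13.8%, St. Luke's 53/219 = 24.2% → St. Luke's
Overall: Harborview 39/255 = 15.3%, St. Luke's 59/229 = 25.8% → St. Luke's
St. Luke's wins overall and in every case group — no reversal.

Yes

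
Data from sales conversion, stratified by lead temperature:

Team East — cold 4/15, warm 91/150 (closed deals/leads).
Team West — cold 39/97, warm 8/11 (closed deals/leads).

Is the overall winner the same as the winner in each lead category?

No

Cold: Team East 4/15 = 26.7%, Team West 39/97 = 40.2% → Team West
Warm: Team East 91/150 = 60.7%, Team West 8/11 = 72.7% → Team West
Overall: Team East 95/165 = 57.6%, Team West 47/108 = 43.5% → Team East
Team West wins each lead group but Team East wins overall — the comparison reverses. Team West's leads skew toward cold, which has a lower base rate.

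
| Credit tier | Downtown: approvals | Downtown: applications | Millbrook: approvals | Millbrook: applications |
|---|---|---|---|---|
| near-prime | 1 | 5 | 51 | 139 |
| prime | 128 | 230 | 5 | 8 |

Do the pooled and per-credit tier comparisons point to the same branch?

Near-prime: Downtown 1/5 = 20.0%, Millbrook 51/139 = 36.7% → Millbrook
Prime: Downtown 128/230 = 55.7%, Millbrook 5/8 = 62.5% → Millbrook
Overall: Downtown 129/235 = 54.9%, Millbrook 56/147 = 38.1% → Downtown
Millbrook wins each credit group but Downtown wins overall — the comparison reverses. Millbrook's applications skew toward near-prime, which has a lower base rate.

No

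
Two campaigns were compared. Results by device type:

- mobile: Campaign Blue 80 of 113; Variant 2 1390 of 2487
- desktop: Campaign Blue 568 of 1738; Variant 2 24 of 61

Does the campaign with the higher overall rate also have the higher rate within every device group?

Mobile: Campaign Blue 80/113 = 70.8%, Variant 2 1390/2487 = 55.9% → Campaign Blue
Desktop: Campaign Blue 568/1738 = 32.7%, Variant 2 24/61 = 39.3% → Variant 2
Overall: Campaign Blue 648/1851 = 35.0%, Variant 2 1414/2548 = 55.5% → Variant 2
Neither sweeps: Campaign Blue wins 1 of 2 groups, Variant 2 wins 1. Variant 2 wins overall but not every group — no Simpson reversal.

No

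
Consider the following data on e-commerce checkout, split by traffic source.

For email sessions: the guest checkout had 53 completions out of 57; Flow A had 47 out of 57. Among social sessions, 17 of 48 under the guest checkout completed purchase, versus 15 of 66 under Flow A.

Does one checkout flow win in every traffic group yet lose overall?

No

Email: the guest checkout 53/57 = 93.0%, Flow A 47/57 = 82.5% → the guest checkout
Social: the guest checkout 17/48 = 35.4%, Flow A 15/66 = 22.7% → the guest checkout
Overall: the guest checkout 70/105 = 66.7%, Flow A 62/123 = 50.4% → the guest checkout
The guest checkout wins overall and in every traffic group — no reversal.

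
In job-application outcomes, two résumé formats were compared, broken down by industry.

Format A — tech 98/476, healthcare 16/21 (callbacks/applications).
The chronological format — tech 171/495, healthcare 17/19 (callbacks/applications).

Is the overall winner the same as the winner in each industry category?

Yes

Tech: Format A 98/476 = 20.6%, the chronological format 171/495 = 34.5% → the chronological format
Healthcare: Format A 16/21 = 76.2%, the chronological format 17/19 = 89.5% → the chronological format
Overall: Format A 114/497 = 22.9%, the chronological format 188/514 = 36.6% → the chronological format
The chronological format wins overall and in every industry group — no reversal.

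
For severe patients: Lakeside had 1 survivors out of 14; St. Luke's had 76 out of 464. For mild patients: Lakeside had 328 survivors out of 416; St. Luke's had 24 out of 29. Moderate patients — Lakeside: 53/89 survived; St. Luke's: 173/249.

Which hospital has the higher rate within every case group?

Severe: Lakeside 1/14 = 7.1%, St. Luke's 76/464 = 16.4% → St. Luke's
Mild: Lakeside 328/416 = 78.8%, St. Luke's 24/29 = 82.8% → St. Luke's
Moderate: Lakeside 53/89 = 59.6%, St. Luke's 173/249 = 69.5% → St. Luke's
St. Luke's has the higher rate in all 3 groups.

St. Luke's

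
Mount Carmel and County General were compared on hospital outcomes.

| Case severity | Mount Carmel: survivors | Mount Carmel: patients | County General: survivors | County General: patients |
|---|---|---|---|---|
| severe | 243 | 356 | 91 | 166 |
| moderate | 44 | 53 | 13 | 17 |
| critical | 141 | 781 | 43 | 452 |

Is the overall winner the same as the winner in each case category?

Severe: Mount Carmel 243/356 = 68.3%, County General 91/166 = 54.8% → Mount Carmel
Moderate: Mount Carmel 44/53 = 83.0%, County General 13/17 = 76.5% → Mount Carmel
Critical: Mount Carmel 141/781 = 18.1%, County General 43/452 = 9.5% → Mount Carmel
Overall: Mount Carmel 428/1190 = 36.0%, County General 147/635 = 23.1% → Mount Carmel
Mount Carmel wins overall and in every case group — no reversal.

Yes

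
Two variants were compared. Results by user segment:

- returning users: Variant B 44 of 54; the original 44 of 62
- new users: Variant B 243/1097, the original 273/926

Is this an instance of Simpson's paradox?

Returning users: Variant B 44/54 = 81.5%, the original 44/62 = 71.0% → Variant B
New users: Variant B 243/1097 = 22.2%, the original 273/926 = 29.5% → the original
Overall: Variant B 287/1151 = 24.9%, the original 317/988 = 32.1% → the original
Neither sweeps: Variant B wins 1 of 2 groups, the original wins 1. The original wins overall but not every group — no Simpson reversal.

No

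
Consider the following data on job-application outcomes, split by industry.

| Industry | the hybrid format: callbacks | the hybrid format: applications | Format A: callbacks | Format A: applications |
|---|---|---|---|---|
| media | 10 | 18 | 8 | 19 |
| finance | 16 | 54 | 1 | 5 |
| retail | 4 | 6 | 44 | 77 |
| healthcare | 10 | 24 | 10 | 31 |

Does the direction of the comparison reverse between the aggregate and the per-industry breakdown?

Yes

Media: the hybrid format 10/18 = 55.6%, Format A 8/19 = 42.1% → the hybrid format
Finance: the hybrid format 16/54 = 29.6%, Format A 1/5 = 20.0% → the hybrid format
Retail: the hybrid format 4/6 = 66.7%, Format A 44/77 = 57.1% → the hybrid format
Healthcare: the hybrid format 10/24 = 41.7%, Format A 10/31 = 32.3% → the hybrid format
Overall: the hybrid format 40/102 = 39.2%, Format A 63/132 = 47.7% → Format A
The hybrid format wins each industry group but Format A wins overall — the comparison reverses. The hybrid format's applications skew toward finance, which has a lower base rate.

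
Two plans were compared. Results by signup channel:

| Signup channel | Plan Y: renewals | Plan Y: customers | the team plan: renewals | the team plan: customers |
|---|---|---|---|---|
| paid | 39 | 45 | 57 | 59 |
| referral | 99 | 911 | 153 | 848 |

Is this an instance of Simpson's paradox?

Paid: Plan Y 39/45 = 86.7%, the team plan 57/59 = 96.6% → the team plan
Referral: Plan Y 99/911 = 10.9%, the team plan 153/848 = 18.0% → the team plan
Overall: Plan Y 138/956 = 14.4%, the team plan 210/907 = 23.2% → the team plan
The team plan wins overall and in every signup group — no reversal.

No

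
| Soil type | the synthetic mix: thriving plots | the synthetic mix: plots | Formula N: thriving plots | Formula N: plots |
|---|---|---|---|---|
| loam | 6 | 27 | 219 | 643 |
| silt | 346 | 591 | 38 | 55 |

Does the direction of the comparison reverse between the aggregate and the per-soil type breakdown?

Yes

Loam: the synthetic mix 6/27 = 22.2%, Formula N 219/643 = 34.1% → Formula N
Silt: the synthetic mix 346/591 = 58.5%, Formula N 38/55 = 69.1% → Formula N
Overall: the synthetic mix 352/618 = 57.0%, Formula N 257/698 = 36.8% → the synthetic mix
Formula N wins each soil group but the synthetic mix wins overall — the comparison reverses. Formula N's plots skew toward loam, which has a lower base rate.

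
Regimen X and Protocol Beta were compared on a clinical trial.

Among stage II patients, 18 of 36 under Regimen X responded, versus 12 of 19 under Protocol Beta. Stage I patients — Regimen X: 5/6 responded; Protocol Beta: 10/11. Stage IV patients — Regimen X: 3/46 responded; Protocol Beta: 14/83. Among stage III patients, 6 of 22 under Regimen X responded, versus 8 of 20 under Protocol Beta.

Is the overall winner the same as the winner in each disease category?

Stage II: Regimen X 18/36 = 50.0%, Protocol Beta 12/19 = 63.2% → Protocol Beta
Stage I: Regimen X 5/6 = 83.3%, Protocol Beta 10/11 = 90.9% → Protocol Beta
Stage IV: Regimen X 3/46 = 6.5%, Protocol Beta 14/83 = 16.9% → Protocol Beta
Stage III: Regimen X 6/22 = 27.3%, Protocol Beta 8/20 = 40.0% → Protocol Beta
Overall: Regimen X 32/110 = 29.1%, Protocol Beta 44/133 = 33.1% → Protocol Beta
Protocol Beta wins overall and in every disease group — no reversal.

Yes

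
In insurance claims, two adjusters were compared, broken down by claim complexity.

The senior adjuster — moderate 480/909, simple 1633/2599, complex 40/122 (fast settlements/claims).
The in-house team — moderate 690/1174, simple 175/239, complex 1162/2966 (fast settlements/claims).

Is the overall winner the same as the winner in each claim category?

No

Moderate: the senior adjuster 480/909 = 52.8%, the in-house team 690/1174 = 58.8% → the in-house team
Simple: the senior adjuster 1633/2599 = 62.8%, the in-house team 175/239 = 73.2% → the in-house team
Complex: the senior adjuster 40/122 = 32.8%, the in-house team 1162/2966 = 39.2% → the in-house team
Overall: the senior adjuster 2153/3630 = 59.3%, the in-house team 2027/4379 = 46.3% → the senior adjuster
The in-house team wins each claim group but the senior adjuster wins overall — the comparison reverses. The in-house team's claims skew toward complex, which has a lower base rate.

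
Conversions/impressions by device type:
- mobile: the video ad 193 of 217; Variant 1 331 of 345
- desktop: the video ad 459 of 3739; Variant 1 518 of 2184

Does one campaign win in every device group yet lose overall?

No

Mobile: the video ad 193/217 = 88.9%, Variant 1 331/345 = 95.9% → Variant 1
Desktop: the video ad 459/3739 = 12.3%, Variant 1 518/2184 = 23.7% → Variant 1
Overall: the video ad 652/3956 = 16.5%, Variant 1 849/2529 = 33.6% → Variant 1
Variant 1 wins overall and in every device group — no reversal.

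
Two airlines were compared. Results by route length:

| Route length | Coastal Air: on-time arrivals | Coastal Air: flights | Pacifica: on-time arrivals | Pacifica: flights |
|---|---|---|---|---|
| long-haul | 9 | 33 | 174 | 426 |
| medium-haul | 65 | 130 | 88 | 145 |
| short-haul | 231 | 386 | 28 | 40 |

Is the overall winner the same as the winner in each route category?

No

Long-haul: Coastal Air 9/33 = 27.3%, Pacifica 174/426 = 40.8% → Pacifica
Medium-haul: Coastal Air 65/130 = 50.0%, Pacifica 88/145 = 60.7% → Pacifica
Short-haul: Coastal Air 231/386 = 59.8%, Pacifica 28/40 = 70.0% → Pacifica
Overall: Coastal Air 305/549 = 55.6%, Pacifica 290/611 = 47.5% → Coastal Air
Pacifica wins each route group but Coastal Air wins overall — the comparison reverses. Pacifica's flights skew toward long-haul, which has a lower base rate.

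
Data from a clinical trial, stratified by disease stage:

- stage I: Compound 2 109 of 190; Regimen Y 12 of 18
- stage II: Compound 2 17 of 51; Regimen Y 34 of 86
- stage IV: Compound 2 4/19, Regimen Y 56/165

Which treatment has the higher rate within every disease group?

Regimen Y

Stage I: Compound 2 109/190 = 57.4%, Regimen Y 12/18 = 66.7% → Regimen Y
Stage II: Compound 2 17/51 = 33.3%, Regimen Y 34/86 = 39.5% → Regimen Y
Stage IV: Compound 2 4/19 = 21.1%, Regimen Y 56/165 = 33.9% → Regimen Y
Regimen Y has the higher rate in all 3 groups.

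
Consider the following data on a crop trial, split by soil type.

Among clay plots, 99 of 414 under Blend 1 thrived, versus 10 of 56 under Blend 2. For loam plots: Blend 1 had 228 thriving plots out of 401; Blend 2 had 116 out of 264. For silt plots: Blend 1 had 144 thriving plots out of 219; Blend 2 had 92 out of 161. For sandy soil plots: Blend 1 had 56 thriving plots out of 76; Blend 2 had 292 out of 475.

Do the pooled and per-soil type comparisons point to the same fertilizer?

Clay: Blend 1 99/414 = 23.9%, Blend 2 10/56 = 17.9% → Blend 1
Loam: Blend 1 228/401 = 56.9%, Blend 2 116/264 = 43.9% → Blend 1
Silt: Blend 1 144/219 = 65.8%, Blend 2 92/161 = 57.1% → Blend 1
Sandy soil: Blend 1 56/76 = 73.7%, Blend 2 292/475 = 61.5% → Blend 1
Overall: Blend 1 527/1110 = 47.5%, Blend 2 510/956 = 53.3% → Blend 2
Blend 1 wins each soil group but Blend 2 wins overall — the comparison reverses. Blend 1's plots skew toward clay, which has a lower base rate.

No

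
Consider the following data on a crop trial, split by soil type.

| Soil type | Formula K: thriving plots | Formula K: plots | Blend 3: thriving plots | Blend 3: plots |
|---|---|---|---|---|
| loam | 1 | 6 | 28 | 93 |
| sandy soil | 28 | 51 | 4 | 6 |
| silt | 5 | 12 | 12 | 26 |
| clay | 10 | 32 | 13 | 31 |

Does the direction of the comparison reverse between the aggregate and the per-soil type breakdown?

Loam: Formula K 1/6 = 16.7%, Blend 3 28/93 = 30.1% → Blend 3
Sandy soil: Formula K 28/51 = 54.9%, Blend 3 4/6 = 66.7% → Blend 3
Silt: Formula K 5/12 = 41.7%, Blend 3 12/26 = 46.2% → Blend 3
Clay: Formula K 10/32 = 31.2%, Blend 3 13/31 = 41.9% → Blend 3
Overall: Formula K 44/101 = 43.6%, Blend 3 57/156 = 36.5% → Formula K
Blend 3 wins each soil group but Formula K wins overall — the comparison reverses. Blend 3's plots skew toward loam, which has a lower base rate.

Yes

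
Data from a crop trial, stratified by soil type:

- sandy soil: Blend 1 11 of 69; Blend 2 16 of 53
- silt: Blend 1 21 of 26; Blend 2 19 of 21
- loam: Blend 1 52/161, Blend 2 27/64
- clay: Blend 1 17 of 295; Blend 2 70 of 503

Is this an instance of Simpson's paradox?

No

Sandy soil: Blend 1 11/69 = 15.9%, Blend 2 16/53 = 30.2% → Blend 2
Silt: Blend 1 21/26 = 80.8%, Blend 2 19/21 = 90.5% → Blend 2
Loam: Blend 1 52/161 = 32.3%, Blend 2 27/64 = 42.2% → Blend 2
Clay: Blend 1 17/295 = 5.8%, Blend 2 70/503 = 13.9% → Blend 2
Overall: Blend 1 101/551 = 18.3%, Blend 2 132/641 = 20.6% → Blend 2
Blend 2 wins overall and in every soil group — no reversal.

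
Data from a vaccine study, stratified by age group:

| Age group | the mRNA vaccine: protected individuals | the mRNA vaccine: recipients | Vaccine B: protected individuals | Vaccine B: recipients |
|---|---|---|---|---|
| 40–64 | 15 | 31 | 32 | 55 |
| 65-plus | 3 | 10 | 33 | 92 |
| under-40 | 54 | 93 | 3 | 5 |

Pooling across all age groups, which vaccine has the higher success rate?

40–64: the mRNA vaccine 15/31 = 48.4%, Vaccine B 32/55 = 58.2% → Vaccine B
65-plus: the mRNA vaccine 3/10 = 30.0%, Vaccine B 33/92 = 35.9% → Vaccine B
Under-40: the mRNA vaccine 54/93 = 58.1%, Vaccine B 3/5 = 60.0% → Vaccine B
Overall: the mRNA vaccine 72/134 = 53.7%, Vaccine B 68/152 = 44.7% → the mRNA vaccine
(Vaccine B wins every age group but the mRNA vaccine wins overall — Vaccine B's recipients skew toward the low-rate 65-plus group.)

the mRNA vaccine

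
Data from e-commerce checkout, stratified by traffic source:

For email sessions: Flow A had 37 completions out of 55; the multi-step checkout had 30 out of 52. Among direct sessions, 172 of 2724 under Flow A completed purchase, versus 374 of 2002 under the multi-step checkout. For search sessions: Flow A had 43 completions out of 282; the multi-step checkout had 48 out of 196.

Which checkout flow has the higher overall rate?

the multi-step checkout

Email: Flow A 37/55 = 67.3%, the multi-step checkout 30/52 = 57.7% → Flow A
Direct: Flow A 172/2724 = 6.3%, the multi-step checkout 374/2002 = 18.7% → the multi-step checkout
Search: Flow A 43/282 = 15.2%, the multi-step checkout 48/196 = 24.5% → the multi-step checkout
Overall: Flow A 252/3061 = 8.2%, the multi-step checkout 452/2250 = 20.1% → the multi-step checkout
(Neither sweeps every traffic group, but the multi-step checkout has the higher pooled rate.)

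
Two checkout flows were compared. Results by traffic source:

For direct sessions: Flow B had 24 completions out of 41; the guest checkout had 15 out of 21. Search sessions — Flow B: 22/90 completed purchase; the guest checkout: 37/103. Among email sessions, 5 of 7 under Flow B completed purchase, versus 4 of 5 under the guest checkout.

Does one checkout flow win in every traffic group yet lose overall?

No

Direct: Flow B 24/41 = 58.5%, the guest checkout 15/21 = 71.4% → the guest checkout
Search: Flow B 22/90 = 24.4%, the guest checkout 37/103 = 35.9% → the guest checkout
Email: Flow B 5/7 = 71.4%, the guest checkout 4/5 = 80.0% → the guest checkout
Overall: Flow B 51/138 = 37.0%, the guest checkout 56/129 = 43.4% → the guest checkout
The guest checkout wins overall and in every traffic group — no reversal.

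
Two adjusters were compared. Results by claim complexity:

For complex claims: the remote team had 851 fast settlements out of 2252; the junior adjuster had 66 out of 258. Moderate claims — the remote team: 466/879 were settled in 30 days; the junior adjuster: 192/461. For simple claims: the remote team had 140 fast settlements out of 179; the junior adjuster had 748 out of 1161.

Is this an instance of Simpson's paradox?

Yes

Complex: the remote team 851/2252 = 37.8%, the junior adjuster 66/258 = 25.6% → the remote team
Moderate: the remote team 466/879 = 53.0%, the junior adjuster 192/461 = 41.6% → the remote team
Simple: the remote team 140/179 = 78.2%, the junior adjuster 748/1161 = 64.4% → the remote team
Overall: the remote team 1457/3310 = 44.0%, the junior adjuster 1006/1880 = 53.5% → the junior adjuster
The remote team wins each claim group but the junior adjuster wins overall — the comparison reverses. The remote team's claims skew toward complex, which has a lower base rate.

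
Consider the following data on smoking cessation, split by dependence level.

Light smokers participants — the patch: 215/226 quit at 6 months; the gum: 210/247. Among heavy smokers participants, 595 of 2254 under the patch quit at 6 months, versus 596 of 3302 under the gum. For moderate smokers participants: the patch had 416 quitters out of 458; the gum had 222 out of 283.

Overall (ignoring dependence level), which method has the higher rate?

Light smokers: the patch 215/226 = 95.1%, the gum 210/247 = 85.0% → the patch
Heavy smokers: the patch 595/2254 = 26.4%, the gum 596/3302 = 18.0% → the patch
Moderate smokers: the patch 416/458 = 90.8%, the gum 222/283 = 78.4% → the patch
Overall: the patch 1226/2938 = 41.7%, the gum 1028/3832 = 26.8% → the patch

the patch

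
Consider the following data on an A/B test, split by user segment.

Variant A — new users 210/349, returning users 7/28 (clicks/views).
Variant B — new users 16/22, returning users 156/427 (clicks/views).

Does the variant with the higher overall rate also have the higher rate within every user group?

New users: Variant A 210/349 = 60.2%, Variant B 16/22 = 72.7% → Variant B
Returning users: Variant A 7/28 = 25.0%, Variant B 156/427 = 36.5% → Variant B
Overall: Variant A 217/377 = 57.6%, Variant B 172/449 = 38.3% → Variant A
Variant B wins each user group but Variant A wins overall — the comparison reverses. Variant B's views skew toward returning users, which has a lower base rate.

No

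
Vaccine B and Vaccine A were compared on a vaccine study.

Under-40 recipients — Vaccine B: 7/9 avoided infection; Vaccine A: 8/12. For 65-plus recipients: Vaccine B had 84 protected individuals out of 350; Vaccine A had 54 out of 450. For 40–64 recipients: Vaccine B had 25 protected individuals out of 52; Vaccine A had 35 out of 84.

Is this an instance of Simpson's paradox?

Under-40: Vaccine B 7/9 = 77.8%, Vaccine A 8/12 = 66.7% → Vaccine B
65-plus: Vaccine B 84/350 = 24.0%, Vaccine A 54/450 = 12.0% → Vaccine B
40–64: Vaccine B 25/52 = 48.1%, Vaccine A 35/84 = 41.7% → Vaccine B
Overall: Vaccine B 116/411 = 28.2%, Vaccine A 97/546 = 17.8% → Vaccine B
Vaccine B wins overall and in every age group — no reversal.

No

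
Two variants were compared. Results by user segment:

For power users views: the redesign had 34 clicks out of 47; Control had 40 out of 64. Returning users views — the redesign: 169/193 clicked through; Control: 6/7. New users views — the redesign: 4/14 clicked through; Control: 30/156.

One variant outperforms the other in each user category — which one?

Power users: the redesign 34/47 = 72.3%, Control 40/64 = 62.5% → the redesign
Returning users: the redesign 169/193 = 87.6%, Control 6/7 = 85.7% → the redesign
New users: the redesign 4/14 = 28.6%, Control 30/156 = 19.2% → the redesign
The redesign has the higher rate in all 3 groups.

the redesign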